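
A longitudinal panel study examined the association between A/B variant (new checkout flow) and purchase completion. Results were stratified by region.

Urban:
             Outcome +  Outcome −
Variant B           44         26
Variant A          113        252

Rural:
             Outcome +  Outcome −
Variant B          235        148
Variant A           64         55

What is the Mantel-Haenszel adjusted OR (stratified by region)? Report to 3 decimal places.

2.000

OR_MH = Σ(aᵢdᵢ/nᵢ) / Σ(bᵢcᵢ/nᵢ), where nᵢ is the stratum total.
Stratum 1 (Urban): n = 435; a·d/n = 44·252/435 = 25.4897; b·c/n = 26·113/435 = 6.7540
Stratum 2 (Rural): n = 502; a·d/n = 235·55/502 = 25.7470; b·c/n = 148·64/502 = 18.8685
OR_MH = (25.4897 + 25.7470) / (6.7540 + 18.8685) = 51.2367 / 25.6225 = 1.99967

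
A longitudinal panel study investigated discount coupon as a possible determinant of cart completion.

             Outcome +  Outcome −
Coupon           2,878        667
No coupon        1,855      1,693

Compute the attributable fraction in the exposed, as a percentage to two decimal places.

35.60

Cells: a = 2878, b = 667, c = 1855, d = 1693.
Risk in exposed = 2878/3545 = 0.81185; risk in unexposed = 1855/3548 = 0.52283.
RR = 0.81185/0.52283 = 1.55280
AR% = (RR − 1)/RR × 100 = (1.55280 − 1)/1.55280 × 100 = 35.6000%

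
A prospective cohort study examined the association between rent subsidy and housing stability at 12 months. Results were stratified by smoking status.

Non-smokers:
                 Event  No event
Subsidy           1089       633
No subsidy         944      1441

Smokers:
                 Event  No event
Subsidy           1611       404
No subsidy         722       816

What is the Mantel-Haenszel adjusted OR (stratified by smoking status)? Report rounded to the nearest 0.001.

3.305

OR_MH = Σ(aᵢdᵢ/nᵢ) / Σ(bᵢcᵢ/nᵢ), where nᵢ is the stratum total.
Stratum 1 (Non-smokers): n = 4107; a·d/n = 1089·1441/4107 = 382.0913; b·c/n = 633·944/4107 = 145.4960
Stratum 2 (Smokers): n = 3553; a·d/n = 1611·816/3553 = 369.9904; b·c/n = 404·722/3553 = 82.0963
OR_MH = (382.0913 + 369.9904) / (145.4960 + 82.0963) = 752.0817 / 227.5922 = 3.30451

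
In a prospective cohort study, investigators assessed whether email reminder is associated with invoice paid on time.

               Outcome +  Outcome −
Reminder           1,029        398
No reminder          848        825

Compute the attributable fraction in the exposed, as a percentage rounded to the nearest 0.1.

Cells: a = 1029, b = 398, c = 848, d = 825.
Risk in exposed = 1029/1427 = 0.72109; risk in unexposed = 848/1673 = 0.50687.
RR = 0.72109/0.50687 = 1.42263
AR% = (RR − 1)/RR × 100 = (1.42263 − 1)/1.42263 × 100 = 29.7076%

29.7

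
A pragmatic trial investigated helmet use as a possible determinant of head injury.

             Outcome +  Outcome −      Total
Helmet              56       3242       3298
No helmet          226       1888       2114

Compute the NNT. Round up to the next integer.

Risk in treated group = 56/3298 = 0.01698; risk in control = 226/2114 = 0.10691.
Absolute risk reduction = 0.10691 − 0.01698 = 0.08993
NNT = 1 / ARR = 1 / 0.08993 = 11.120 → round up → 12

12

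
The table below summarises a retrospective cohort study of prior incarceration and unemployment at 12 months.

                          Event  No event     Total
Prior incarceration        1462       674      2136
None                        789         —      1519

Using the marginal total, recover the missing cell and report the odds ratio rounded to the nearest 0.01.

The missing cell is in the unexposed row: 1519 − 789 = 730.
So a = 1462, b = 674, c = 789, d = 730.
OR = (a·d)/(b·c) = (1462 × 730) / (674 × 789) = 1067260 / 531786 = 2.00694

2.01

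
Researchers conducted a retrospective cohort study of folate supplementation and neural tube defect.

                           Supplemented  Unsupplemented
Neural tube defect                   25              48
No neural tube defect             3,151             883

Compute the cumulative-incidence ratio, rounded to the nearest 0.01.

Reading the table with exposure as columns: a = 25 (Supplemented, case), b = 3151 (Supplemented, non-case), c = 48 (Unsupplemented, case), d = 883.
Risk in exposed = 25/3176 = 0.00787; risk in unexposed = 48/931 = 0.05156.
RR = 0.00787 / 0.05156 = 0.15268
The risk is 85% lower among the exposed than among the unexposed.

0.15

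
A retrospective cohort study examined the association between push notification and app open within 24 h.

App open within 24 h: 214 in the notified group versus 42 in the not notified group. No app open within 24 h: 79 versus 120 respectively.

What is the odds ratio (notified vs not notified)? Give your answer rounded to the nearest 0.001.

7.740

From the description: a = 214, b = 79, c = 42, d = 120.
OR = (a·d)/(b·c) = (214 × 120) / (79 × 42) = 25680 / 3318 = 7.73960
The odds of app open within 24 h are about 7.74 times as high in the notified group.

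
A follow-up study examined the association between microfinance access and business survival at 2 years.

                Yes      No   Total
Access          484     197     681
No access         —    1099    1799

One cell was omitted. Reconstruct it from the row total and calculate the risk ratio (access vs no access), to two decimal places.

The missing cell is in the unexposed row: 1799 − 1099 = 700.
So a = 484, b = 197, c = 700, d = 1099.
RR = [a/(a+b)] / [c/(c+d)] = (484/681) / (700/1799) = 0.71072/0.38911 = 1.82655

1.83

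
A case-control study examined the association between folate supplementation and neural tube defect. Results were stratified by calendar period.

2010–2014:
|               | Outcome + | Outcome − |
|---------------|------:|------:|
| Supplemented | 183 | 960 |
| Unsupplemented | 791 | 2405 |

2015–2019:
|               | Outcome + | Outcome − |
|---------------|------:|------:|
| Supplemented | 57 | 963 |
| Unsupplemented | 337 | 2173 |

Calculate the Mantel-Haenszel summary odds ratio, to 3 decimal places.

OR_MH = Σ(aᵢdᵢ/nᵢ) / Σ(bᵢcᵢ/nᵢ), where nᵢ is the stratum total.
Stratum 1 (2010–2014): n = 4339; a·d/n = 183·2405/4339 = 101.4324; b·c/n = 960·791/4339 = 175.0081
Stratum 2 (2015–2019): n = 3530; a·d/n = 57·2173/3530 = 35.0881; b·c/n = 963·337/3530 = 91.9351
OR_MH = (101.4324 + 35.0881) / (175.0081 + 91.9351) = 136.5205 / 266.9432 = 0.51142

0.511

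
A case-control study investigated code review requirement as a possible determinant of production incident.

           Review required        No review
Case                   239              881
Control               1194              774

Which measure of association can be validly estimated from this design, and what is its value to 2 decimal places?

Reading the table with exposure as columns: a = 239 (Review required, case), b = 1194 (Review required, non-case), c = 881 (No review, case), d = 774.
This is a case-control study: participants were sampled on outcome status, so risks in the source population cannot be estimated directly — relative risk is not valid here. The odds ratio is the appropriate measure.
OR = (a·d)/(b·c) = (239 × 774) / (1194 × 881) = 184986 / 1051914 = 0.17586

0.18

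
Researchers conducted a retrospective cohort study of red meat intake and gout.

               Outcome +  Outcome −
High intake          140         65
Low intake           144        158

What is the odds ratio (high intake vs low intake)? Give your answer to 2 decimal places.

2.36

Cells: a = 140, b = 65, c = 144, d = 158.
OR = (a·d)/(b·c) = (140 × 158) / (65 × 144) = 22120 / 9360 = 2.36325
The odds of gout are about 2.36 times as high in the high intake group.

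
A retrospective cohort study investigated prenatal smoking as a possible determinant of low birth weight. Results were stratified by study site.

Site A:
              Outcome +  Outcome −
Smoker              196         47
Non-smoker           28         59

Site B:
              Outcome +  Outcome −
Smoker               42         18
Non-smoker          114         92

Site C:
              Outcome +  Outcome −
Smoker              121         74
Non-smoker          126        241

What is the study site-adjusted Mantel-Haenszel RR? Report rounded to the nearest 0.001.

1.812

RR_MH = Σ(aᵢ·n₀ᵢ/nᵢ) / Σ(cᵢ·n₁ᵢ/nᵢ), with n₁ᵢ = aᵢ+bᵢ (exposed), n₀ᵢ = cᵢ+dᵢ (unexposed), nᵢ = n₁ᵢ+n₀ᵢ.
Stratum 1 (Site A): n₁ = 243, n₀ = 87, n = 330; a·n₀/n = 196·87/330 = 51.6727; c·n₁/n = 28·243/330 = 20.6182
Stratum 2 (Site B): n₁ = 60, n₀ = 206, n = 266; a·n₀/n = 42·206/266 = 32.5263; c·n₁/n = 114·60/266 = 25.7143
Stratum 3 (Site C): n₁ = 195, n₀ = 367, n = 562; a·n₀/n = 121·367/562 = 79.0160; c·n₁/n = 126·195/562 = 43.7189
RR_MH = (51.6727 + 32.5263 + 79.0160) / (20.6182 + 25.7143 + 43.7189) = 163.2151 / 90.0513 = 1.81247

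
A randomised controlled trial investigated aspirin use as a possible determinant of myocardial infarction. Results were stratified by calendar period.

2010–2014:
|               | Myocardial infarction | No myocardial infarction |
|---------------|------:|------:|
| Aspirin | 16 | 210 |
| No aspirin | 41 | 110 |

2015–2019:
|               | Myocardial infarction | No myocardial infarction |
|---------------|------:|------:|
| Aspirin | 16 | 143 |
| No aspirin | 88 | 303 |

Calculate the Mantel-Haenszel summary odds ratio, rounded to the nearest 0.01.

0.29

OR_MH = Σ(aᵢdᵢ/nᵢ) / Σ(bᵢcᵢ/nᵢ), where nᵢ is the stratum total.
Stratum 1 (2010–2014): n = 377; a·d/n = 16·110/377 = 4.6684; b·c/n = 210·41/377 = 22.8382
Stratum 2 (2015–2019): n = 550; a·d/n = 16·303/550 = 8.8145; b·c/n = 143·88/550 = 22.8800
OR_MH = (4.6684 + 8.8145) / (22.8382 + 22.8800) = 13.4830 / 45.7182 = 0.29491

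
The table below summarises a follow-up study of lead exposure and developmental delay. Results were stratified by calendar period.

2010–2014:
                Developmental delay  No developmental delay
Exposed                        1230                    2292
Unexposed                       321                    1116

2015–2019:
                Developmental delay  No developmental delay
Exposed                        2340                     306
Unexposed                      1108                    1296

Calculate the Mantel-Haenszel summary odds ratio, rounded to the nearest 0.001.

OR_MH = Σ(aᵢdᵢ/nᵢ) / Σ(bᵢcᵢ/nᵢ), where nᵢ is the stratum total.
Stratum 1 (2010–2014): n = 4959; a·d/n = 1230·1116/4959 = 276.8058; b·c/n = 2292·321/4959 = 148.3630
Stratum 2 (2015–2019): n = 5050; a·d/n = 2340·1296/5050 = 600.5228; b·c/n = 306·1108/5050 = 67.1382
OR_MH = (276.8058 + 600.5228) / (148.3630 + 67.1382) = 877.3286 / 215.5012 = 4.07111

4.071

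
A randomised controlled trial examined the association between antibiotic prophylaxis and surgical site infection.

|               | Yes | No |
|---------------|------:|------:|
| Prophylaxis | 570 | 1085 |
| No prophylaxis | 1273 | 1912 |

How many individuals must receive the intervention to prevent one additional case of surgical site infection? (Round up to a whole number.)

Risk in treated group = 570/1655 = 0.34441; risk in control = 1273/3185 = 0.39969.
Absolute risk reduction = 0.39969 − 0.34441 = 0.05528
NNT = 1 / ARR = 1 / 0.05528 = 18.091 → round up → 19

19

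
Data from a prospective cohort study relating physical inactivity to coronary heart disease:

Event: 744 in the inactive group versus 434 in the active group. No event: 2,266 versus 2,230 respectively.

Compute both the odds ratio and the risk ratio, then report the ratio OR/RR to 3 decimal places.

1.112

From the description: a = 744, b = 2266, c = 434, d = 2230.
OR = (744·2230)/(2266·434) = 1659120/983444 = 1.68705
Risk in exposed = 744/3010 = 0.24718; risk in unexposed = 434/2664 = 0.16291; RR = 1.51723
OR/RR = 1.68705 / 1.51723 = 1.11193
The outcome is not rare, so the OR lies further from 1 than the RR.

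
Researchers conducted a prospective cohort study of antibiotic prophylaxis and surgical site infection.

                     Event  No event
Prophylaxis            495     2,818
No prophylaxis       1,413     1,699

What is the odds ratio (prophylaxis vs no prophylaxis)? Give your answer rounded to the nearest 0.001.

Cells: a = 495, b = 2818, c = 1413, d = 1699.
OR = (a·d)/(b·c) = (495 × 1699) / (2818 × 1413) = 841005 / 3981834 = 0.21121
Exposure is associated with lower odds of surgical site infection (OR = 0.21 < 1).

0.211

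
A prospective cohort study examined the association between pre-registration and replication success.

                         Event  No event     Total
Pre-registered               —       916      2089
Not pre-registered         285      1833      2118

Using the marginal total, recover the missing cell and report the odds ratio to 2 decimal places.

8.24

The missing cell is in the exposed row: 2089 − 916 = 1173.
So a = 1173, b = 916, c = 285, d = 1833.
OR = (a·d)/(b·c) = (1173 × 1833) / (916 × 285) = 2150109 / 261060 = 8.23607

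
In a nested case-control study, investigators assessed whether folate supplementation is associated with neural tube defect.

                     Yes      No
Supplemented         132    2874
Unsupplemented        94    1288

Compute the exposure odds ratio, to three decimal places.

0.629

Cells: a = 132, b = 2874, c = 94, d = 1288.
OR = (a·d)/(b·c) = (132 × 1288) / (2874 × 94) = 170016 / 270156 = 0.62933
Exposure is associated with lower odds of neural tube defect (OR = 0.63 < 1).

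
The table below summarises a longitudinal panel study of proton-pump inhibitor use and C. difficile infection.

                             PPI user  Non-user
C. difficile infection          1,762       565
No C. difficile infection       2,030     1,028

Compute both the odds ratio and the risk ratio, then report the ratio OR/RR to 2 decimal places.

Reading the table with exposure as columns: a = 1762 (PPI user, case), b = 2030 (PPI user, non-case), c = 565 (Non-user, case), d = 1028.
OR = (1762·1028)/(2030·565) = 1811336/1146950 = 1.57926
Risk in exposed = 1762/3792 = 0.46466; risk in unexposed = 565/1593 = 0.35468; RR = 1.31010
OR/RR = 1.57926 / 1.31010 = 1.20545
The outcome is not rare, so the OR lies further from 1 than the RR.

1.21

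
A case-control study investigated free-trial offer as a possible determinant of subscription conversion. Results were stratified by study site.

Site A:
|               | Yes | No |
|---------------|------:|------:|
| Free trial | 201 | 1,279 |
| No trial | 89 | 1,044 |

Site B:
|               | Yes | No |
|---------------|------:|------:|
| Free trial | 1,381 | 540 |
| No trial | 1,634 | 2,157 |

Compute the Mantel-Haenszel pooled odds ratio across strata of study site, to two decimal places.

OR_MH = Σ(aᵢdᵢ/nᵢ) / Σ(bᵢcᵢ/nᵢ), where nᵢ is the stratum total.
Stratum 1 (Site A): n = 2613; a·d/n = 201·1044/2613 = 80.3077; b·c/n = 1279·89/2613 = 43.5633
Stratum 2 (Site B): n = 5712; a·d/n = 1381·2157/5712 = 521.5016; b·c/n = 540·1634/5712 = 154.4748
OR_MH = (80.3077 + 521.5016) / (43.5633 + 154.4748) = 601.8093 / 198.0381 = 3.03886

3.04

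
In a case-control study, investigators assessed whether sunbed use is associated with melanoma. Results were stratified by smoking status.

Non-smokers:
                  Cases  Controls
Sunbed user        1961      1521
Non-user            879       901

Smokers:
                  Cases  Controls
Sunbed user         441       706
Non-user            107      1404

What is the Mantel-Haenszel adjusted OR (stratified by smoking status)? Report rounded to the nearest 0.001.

OR_MH = Σ(aᵢdᵢ/nᵢ) / Σ(bᵢcᵢ/nᵢ), where nᵢ is the stratum total.
Stratum 1 (Non-smokers): n = 5262; a·d/n = 1961·901/5262 = 335.7775; b·c/n = 1521·879/5262 = 254.0781
Stratum 2 (Smokers): n = 2658; a·d/n = 441·1404/2658 = 232.9436; b·c/n = 706·107/2658 = 28.4206
OR_MH = (335.7775 + 232.9436) / (254.0781 + 28.4206) = 568.7210 / 282.4987 = 2.01318

2.013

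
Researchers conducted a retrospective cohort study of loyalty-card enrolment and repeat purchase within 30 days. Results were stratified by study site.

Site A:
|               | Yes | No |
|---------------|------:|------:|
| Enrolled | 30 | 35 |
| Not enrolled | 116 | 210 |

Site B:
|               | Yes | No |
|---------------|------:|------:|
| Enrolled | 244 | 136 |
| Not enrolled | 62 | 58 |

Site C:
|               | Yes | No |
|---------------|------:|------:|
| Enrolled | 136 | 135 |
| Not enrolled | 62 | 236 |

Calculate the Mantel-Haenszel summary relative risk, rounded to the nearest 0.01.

1.61

RR_MH = Σ(aᵢ·n₀ᵢ/nᵢ) / Σ(cᵢ·n₁ᵢ/nᵢ), with n₁ᵢ = aᵢ+bᵢ (exposed), n₀ᵢ = cᵢ+dᵢ (unexposed), nᵢ = n₁ᵢ+n₀ᵢ.
Stratum 1 (Site A): n₁ = 65, n₀ = 326, n = 391; a·n₀/n = 30·326/391 = 25.0128; c·n₁/n = 116·65/391 = 19.2839
Stratum 2 (Site B): n₁ = 380, n₀ = 120, n = 500; a·n₀/n = 244·120/500 = 58.5600; c·n₁/n = 62·380/500 = 47.1200
Stratum 3 (Site C): n₁ = 271, n₀ = 298, n = 569; a·n₀/n = 136·298/569 = 71.2267; c·n₁/n = 62·271/569 = 29.5290
RR_MH = (25.0128 + 58.5600 + 71.2267) / (19.2839 + 47.1200 + 29.5290) = 154.7995 / 95.9329 = 1.61362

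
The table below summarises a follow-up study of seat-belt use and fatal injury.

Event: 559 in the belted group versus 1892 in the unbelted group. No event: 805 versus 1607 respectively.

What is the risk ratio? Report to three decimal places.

0.758

From the description: a = 559, b = 805, c = 1892, d = 1607.
Risk in exposed = 559/1364 = 0.40982; risk in unexposed = 1892/3499 = 0.54073.
RR = 0.40982 / 0.54073 = 0.75791
The risk is 24% lower among the exposed than among the unexposed.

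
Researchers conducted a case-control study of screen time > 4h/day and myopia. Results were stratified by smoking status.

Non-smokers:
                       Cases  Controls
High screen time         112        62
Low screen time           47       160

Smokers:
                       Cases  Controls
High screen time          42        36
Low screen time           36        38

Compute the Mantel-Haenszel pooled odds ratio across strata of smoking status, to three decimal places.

3.557

OR_MH = Σ(aᵢdᵢ/nᵢ) / Σ(bᵢcᵢ/nᵢ), where nᵢ is the stratum total.
Stratum 1 (Non-smokers): n = 381; a·d/n = 112·160/381 = 47.0341; b·c/n = 62·47/381 = 7.6483
Stratum 2 (Smokers): n = 152; a·d/n = 42·38/152 = 10.5000; b·c/n = 36·36/152 = 8.5263
OR_MH = (47.0341 + 10.5000) / (7.6483 + 8.5263) = 57.5341 / 16.1746 = 3.55706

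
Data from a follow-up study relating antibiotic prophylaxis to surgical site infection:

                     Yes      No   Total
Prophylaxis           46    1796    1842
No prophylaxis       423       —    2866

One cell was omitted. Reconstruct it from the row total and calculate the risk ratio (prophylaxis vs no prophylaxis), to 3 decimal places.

The missing cell is in the unexposed row: 2866 − 423 = 2443.
So a = 46, b = 1796, c = 423, d = 2443.
RR = [a/(a+b)] / [c/(c+d)] = (46/1842) / (423/2866) = 0.02497/0.14759 = 0.16920

0.169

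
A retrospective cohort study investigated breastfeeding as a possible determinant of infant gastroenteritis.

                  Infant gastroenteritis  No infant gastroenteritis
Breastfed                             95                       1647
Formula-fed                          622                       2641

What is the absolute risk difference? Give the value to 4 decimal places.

-0.1361

Cells: a = 95, b = 1647, c = 622, d = 2641.
Risk in exposed = 95/1742 = 0.054535; risk in unexposed = 622/3263 = 0.190622.
Risk difference = 0.054535 − 0.190622 = -0.136087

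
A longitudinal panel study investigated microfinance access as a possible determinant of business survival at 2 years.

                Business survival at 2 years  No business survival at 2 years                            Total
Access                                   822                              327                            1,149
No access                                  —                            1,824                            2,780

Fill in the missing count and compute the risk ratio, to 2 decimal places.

The missing cell is in the unexposed row: 2780 − 1824 = 956.
So a = 822, b = 327, c = 956, d = 1824.
RR = [a/(a+b)] / [c/(c+d)] = (822/1149) / (956/2780) = 0.71540/0.34388 = 2.08036

2.08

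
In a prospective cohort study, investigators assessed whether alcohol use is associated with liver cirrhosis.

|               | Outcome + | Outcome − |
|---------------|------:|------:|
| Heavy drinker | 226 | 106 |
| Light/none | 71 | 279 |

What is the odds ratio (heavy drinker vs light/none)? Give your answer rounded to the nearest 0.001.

8.378

Cells: a = 226, b = 106, c = 71, d = 279.
OR = (a·d)/(b·c) = (226 × 279) / (106 × 71) = 63054 / 7526 = 8.37816
The odds of liver cirrhosis are about 8.38 times as high in the heavy drinker group.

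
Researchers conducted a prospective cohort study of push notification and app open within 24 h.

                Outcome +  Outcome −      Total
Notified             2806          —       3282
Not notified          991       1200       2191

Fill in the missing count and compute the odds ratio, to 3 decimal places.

7.138

The missing cell is in the exposed row: 3282 − 2806 = 476.
So a = 2806, b = 476, c = 991, d = 1200.
OR = (a·d)/(b·c) = (2806 × 1200) / (476 × 991) = 3367200 / 471716 = 7.13819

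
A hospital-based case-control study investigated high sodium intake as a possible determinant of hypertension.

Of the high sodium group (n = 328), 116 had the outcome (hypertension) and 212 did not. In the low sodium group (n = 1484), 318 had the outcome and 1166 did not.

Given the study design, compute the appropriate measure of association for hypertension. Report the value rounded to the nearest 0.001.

From the description: a = 116, b = 212, c = 318, d = 1166.
This is a hospital-based case-control study: participants were sampled on outcome status, so risks in the source population cannot be estimated directly — relative risk is not valid here. The odds ratio is the appropriate measure.
OR = (a·d)/(b·c) = (116 × 1166) / (212 × 318) = 135256 / 67416 = 2.00629

2.006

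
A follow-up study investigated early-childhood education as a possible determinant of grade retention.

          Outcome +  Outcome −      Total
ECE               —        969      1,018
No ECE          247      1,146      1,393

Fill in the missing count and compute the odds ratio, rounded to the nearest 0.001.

The missing cell is in the exposed row: 1018 − 969 = 49.
So a = 49, b = 969, c = 247, d = 1146.
OR = (a·d)/(b·c) = (49 × 1146) / (969 × 247) = 56154 / 239343 = 0.23462

0.235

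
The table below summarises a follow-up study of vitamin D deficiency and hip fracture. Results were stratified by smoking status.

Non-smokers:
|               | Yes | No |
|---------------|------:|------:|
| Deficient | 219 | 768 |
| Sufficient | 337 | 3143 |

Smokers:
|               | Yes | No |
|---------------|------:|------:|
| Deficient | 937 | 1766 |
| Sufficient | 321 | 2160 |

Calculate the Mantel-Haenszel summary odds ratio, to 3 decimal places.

OR_MH = Σ(aᵢdᵢ/nᵢ) / Σ(bᵢcᵢ/nᵢ), where nᵢ is the stratum total.
Stratum 1 (Non-smokers): n = 4467; a·d/n = 219·3143/4467 = 154.0893; b·c/n = 768·337/4467 = 57.9396
Stratum 2 (Smokers): n = 5184; a·d/n = 937·2160/5184 = 390.4167; b·c/n = 1766·321/5184 = 109.3530
OR_MH = (154.0893 + 390.4167) / (57.9396 + 109.3530) = 544.5060 / 167.2926 = 3.25481

3.255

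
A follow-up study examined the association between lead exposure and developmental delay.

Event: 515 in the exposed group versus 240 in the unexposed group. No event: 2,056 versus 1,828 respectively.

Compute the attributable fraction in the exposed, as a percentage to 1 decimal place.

From the description: a = 515, b = 2056, c = 240, d = 1828.
Risk in exposed = 515/2571 = 0.20031; risk in unexposed = 240/2068 = 0.11605.
RR = 0.20031/0.11605 = 1.72601
AR% = (RR − 1)/RR × 100 = (1.72601 − 1)/1.72601 × 100 = 42.0631%

42.1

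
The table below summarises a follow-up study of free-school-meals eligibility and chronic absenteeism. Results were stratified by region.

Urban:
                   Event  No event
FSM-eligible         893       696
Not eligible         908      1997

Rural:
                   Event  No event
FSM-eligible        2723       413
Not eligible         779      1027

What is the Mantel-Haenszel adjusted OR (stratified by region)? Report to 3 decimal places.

OR_MH = Σ(aᵢdᵢ/nᵢ) / Σ(bᵢcᵢ/nᵢ), where nᵢ is the stratum total.
Stratum 1 (Urban): n = 4494; a·d/n = 893·1997/4494 = 396.8227; b·c/n = 696·908/4494 = 140.6248
Stratum 2 (Rural): n = 4942; a·d/n = 2723·1027/4942 = 565.8683; b·c/n = 413·779/4942 = 65.1006
OR_MH = (396.8227 + 565.8683) / (140.6248 + 65.1006) = 962.6909 / 205.7254 = 4.67949

4.679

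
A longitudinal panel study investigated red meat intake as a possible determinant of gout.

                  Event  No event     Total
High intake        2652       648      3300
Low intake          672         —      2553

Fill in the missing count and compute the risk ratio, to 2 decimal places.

The missing cell is in the unexposed row: 2553 − 672 = 1881.
So a = 2652, b = 648, c = 672, d = 1881.
RR = [a/(a+b)] / [c/(c+d)] = (2652/3300) / (672/2553) = 0.80364/0.26322 = 3.05310

3.05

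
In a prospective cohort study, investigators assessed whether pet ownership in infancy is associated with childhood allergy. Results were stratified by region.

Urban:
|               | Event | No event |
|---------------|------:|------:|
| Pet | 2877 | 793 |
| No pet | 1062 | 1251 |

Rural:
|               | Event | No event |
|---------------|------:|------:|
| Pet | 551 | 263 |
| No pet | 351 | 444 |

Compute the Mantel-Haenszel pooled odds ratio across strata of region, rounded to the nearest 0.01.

3.80

OR_MH = Σ(aᵢdᵢ/nᵢ) / Σ(bᵢcᵢ/nᵢ), where nᵢ is the stratum total.
Stratum 1 (Urban): n = 5983; a·d/n = 2877·1251/5983 = 601.5589; b·c/n = 793·1062/5983 = 140.7598
Stratum 2 (Rural): n = 1609; a·d/n = 551·444/1609 = 152.0472; b·c/n = 263·351/1609 = 57.3729
OR_MH = (601.5589 + 152.0472) / (140.7598 + 57.3729) = 753.6062 / 198.1327 = 3.80354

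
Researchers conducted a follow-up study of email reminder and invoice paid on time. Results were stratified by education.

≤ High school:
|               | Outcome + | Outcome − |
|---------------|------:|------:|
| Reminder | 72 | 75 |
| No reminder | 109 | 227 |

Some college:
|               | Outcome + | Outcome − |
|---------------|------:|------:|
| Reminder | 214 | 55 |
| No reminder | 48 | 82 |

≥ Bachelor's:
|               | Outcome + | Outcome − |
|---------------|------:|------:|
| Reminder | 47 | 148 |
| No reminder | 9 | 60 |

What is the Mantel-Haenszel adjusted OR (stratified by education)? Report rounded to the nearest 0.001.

3.096

OR_MH = Σ(aᵢdᵢ/nᵢ) / Σ(bᵢcᵢ/nᵢ), where nᵢ is the stratum total.
Stratum 1 (≤ High school): n = 483; a·d/n = 72·227/483 = 33.8385; b·c/n = 75·109/483 = 16.9255
Stratum 2 (Some college): n = 399; a·d/n = 214·82/399 = 43.9799; b·c/n = 55·48/399 = 6.6165
Stratum 3 (≥ Bachelor's): n = 264; a·d/n = 47·60/264 = 10.6818; b·c/n = 148·9/264 = 5.0455
OR_MH = (33.8385 + 43.9799 + 10.6818) / (16.9255 + 6.6165 + 5.0455) = 88.5003 / 28.5875 = 3.09577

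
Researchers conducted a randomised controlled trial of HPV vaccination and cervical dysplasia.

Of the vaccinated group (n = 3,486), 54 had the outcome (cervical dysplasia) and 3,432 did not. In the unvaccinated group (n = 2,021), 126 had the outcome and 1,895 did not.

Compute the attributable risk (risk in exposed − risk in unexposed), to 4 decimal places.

From the description: a = 54, b = 3432, c = 126, d = 1895.
Risk in exposed = 54/3486 = 0.015491; risk in unexposed = 126/2021 = 0.062345.
Risk difference = 0.015491 − 0.062345 = -0.046855

-0.0469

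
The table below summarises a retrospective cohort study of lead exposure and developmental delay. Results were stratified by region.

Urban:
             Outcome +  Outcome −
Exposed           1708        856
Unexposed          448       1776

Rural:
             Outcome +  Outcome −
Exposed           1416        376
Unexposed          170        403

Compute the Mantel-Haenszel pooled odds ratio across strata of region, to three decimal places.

8.167

OR_MH = Σ(aᵢdᵢ/nᵢ) / Σ(bᵢcᵢ/nᵢ), where nᵢ is the stratum total.
Stratum 1 (Urban): n = 4788; a·d/n = 1708·1776/4788 = 633.5439; b·c/n = 856·448/4788 = 80.0936
Stratum 2 (Rural): n = 2365; a·d/n = 1416·403/2365 = 241.2888; b·c/n = 376·170/2365 = 27.0275
OR_MH = (633.5439 + 241.2888) / (80.0936 + 27.0275) = 874.8327 / 107.1211 = 8.16677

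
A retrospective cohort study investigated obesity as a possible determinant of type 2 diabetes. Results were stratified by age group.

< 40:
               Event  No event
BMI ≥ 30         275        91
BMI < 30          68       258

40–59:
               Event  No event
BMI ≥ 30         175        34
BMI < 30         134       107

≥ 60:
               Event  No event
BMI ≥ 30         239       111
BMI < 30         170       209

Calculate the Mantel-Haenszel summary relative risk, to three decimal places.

1.933

RR_MH = Σ(aᵢ·n₀ᵢ/nᵢ) / Σ(cᵢ·n₁ᵢ/nᵢ), with n₁ᵢ = aᵢ+bᵢ (exposed), n₀ᵢ = cᵢ+dᵢ (unexposed), nᵢ = n₁ᵢ+n₀ᵢ.
Stratum 1 (< 40): n₁ = 366, n₀ = 326, n = 692; a·n₀/n = 275·326/692 = 129.5520; c·n₁/n = 68·366/692 = 35.9653
Stratum 2 (40–59): n₁ = 209, n₀ = 241, n = 450; a·n₀/n = 175·241/450 = 93.7222; c·n₁/n = 134·209/450 = 62.2356
Stratum 3 (≥ 60): n₁ = 350, n₀ = 379, n = 729; a·n₀/n = 239·379/729 = 124.2538; c·n₁/n = 170·350/729 = 81.6187
RR_MH = (129.5520 + 93.7222 + 124.2538) / (35.9653 + 62.2356 + 81.6187) = 347.5280 / 179.8195 = 1.93265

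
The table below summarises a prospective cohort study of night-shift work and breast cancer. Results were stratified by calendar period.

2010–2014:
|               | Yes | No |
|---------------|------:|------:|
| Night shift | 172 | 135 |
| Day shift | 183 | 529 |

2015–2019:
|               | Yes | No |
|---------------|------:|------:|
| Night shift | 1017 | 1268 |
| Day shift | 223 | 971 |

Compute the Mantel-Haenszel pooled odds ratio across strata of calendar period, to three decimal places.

OR_MH = Σ(aᵢdᵢ/nᵢ) / Σ(bᵢcᵢ/nᵢ), where nᵢ is the stratum total.
Stratum 1 (2010–2014): n = 1019; a·d/n = 172·529/1019 = 89.2915; b·c/n = 135·183/1019 = 24.2444
Stratum 2 (2015–2019): n = 3479; a·d/n = 1017·971/3479 = 283.8479; b·c/n = 1268·223/3479 = 81.2774
OR_MH = (89.2915 + 283.8479) / (24.2444 + 81.2774) = 373.1394 / 105.5217 = 3.53614

3.536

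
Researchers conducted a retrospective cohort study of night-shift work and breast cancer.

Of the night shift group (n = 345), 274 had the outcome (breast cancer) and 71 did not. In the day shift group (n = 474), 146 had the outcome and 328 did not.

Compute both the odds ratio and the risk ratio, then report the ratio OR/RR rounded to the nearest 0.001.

From the description: a = 274, b = 71, c = 146, d = 328.
OR = (274·328)/(71·146) = 89872/10366 = 8.66988
Risk in exposed = 274/345 = 0.79420; risk in unexposed = 146/474 = 0.30802; RR = 2.57844
OR/RR = 8.66988 / 2.57844 = 3.36245
The outcome is not rare, so the OR lies further from 1 than the RR.

3.362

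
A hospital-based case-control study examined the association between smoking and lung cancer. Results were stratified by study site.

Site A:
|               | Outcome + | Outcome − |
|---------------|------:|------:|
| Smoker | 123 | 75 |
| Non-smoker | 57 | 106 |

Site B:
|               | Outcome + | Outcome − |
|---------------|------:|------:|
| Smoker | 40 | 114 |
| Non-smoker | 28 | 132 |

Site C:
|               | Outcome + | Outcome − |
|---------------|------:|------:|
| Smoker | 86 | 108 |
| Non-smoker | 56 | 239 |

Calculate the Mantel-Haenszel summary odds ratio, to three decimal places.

OR_MH = Σ(aᵢdᵢ/nᵢ) / Σ(bᵢcᵢ/nᵢ), where nᵢ is the stratum total.
Stratum 1 (Site A): n = 361; a·d/n = 123·106/361 = 36.1163; b·c/n = 75·57/361 = 11.8421
Stratum 2 (Site B): n = 314; a·d/n = 40·132/314 = 16.8153; b·c/n = 114·28/314 = 10.1656
Stratum 3 (Site C): n = 489; a·d/n = 86·239/489 = 42.0327; b·c/n = 108·56/489 = 12.3681
OR_MH = (36.1163 + 16.8153 + 42.0327) / (11.8421 + 10.1656 + 12.3681) = 94.9643 / 34.3758 = 2.76253

2.763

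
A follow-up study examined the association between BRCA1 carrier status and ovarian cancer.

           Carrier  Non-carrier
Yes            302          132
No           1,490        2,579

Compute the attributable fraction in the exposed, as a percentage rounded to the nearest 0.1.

Reading the table with exposure as columns: a = 302 (Carrier, case), b = 1490 (Carrier, non-case), c = 132 (Non-carrier, case), d = 2579.
Risk in exposed = 302/1792 = 0.16853; risk in unexposed = 132/2711 = 0.04869.
RR = 0.16853/0.04869 = 3.46118
AR% = (RR − 1)/RR × 100 = (3.46118 − 1)/3.46118 × 100 = 71.1081%

71.1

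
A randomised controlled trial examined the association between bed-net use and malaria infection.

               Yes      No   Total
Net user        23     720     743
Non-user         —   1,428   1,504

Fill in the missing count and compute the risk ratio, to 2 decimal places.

0.61

The missing cell is in the unexposed row: 1504 − 1428 = 76.
So a = 23, b = 720, c = 76, d = 1428.
RR = [a/(a+b)] / [c/(c+d)] = (23/743) / (76/1504) = 0.03096/0.05053 = 0.61259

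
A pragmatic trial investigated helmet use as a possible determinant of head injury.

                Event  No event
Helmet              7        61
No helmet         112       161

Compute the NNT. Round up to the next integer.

Risk in treated group = 7/68 = 0.10294; risk in control = 112/273 = 0.41026.
Absolute risk reduction = 0.41026 − 0.10294 = 0.30732
NNT = 1 / ARR = 1 / 0.30732 = 3.254 → round up → 4

4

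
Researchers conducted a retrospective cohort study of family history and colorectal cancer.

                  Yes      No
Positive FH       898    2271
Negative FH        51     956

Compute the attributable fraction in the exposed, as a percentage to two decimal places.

82.13

Cells: a = 898, b = 2271, c = 51, d = 956.
Risk in exposed = 898/3169 = 0.28337; risk in unexposed = 51/1007 = 0.05065.
RR = 0.28337/0.05065 = 5.59517
AR% = (RR − 1)/RR × 100 = (5.59517 − 1)/5.59517 × 100 = 82.1274%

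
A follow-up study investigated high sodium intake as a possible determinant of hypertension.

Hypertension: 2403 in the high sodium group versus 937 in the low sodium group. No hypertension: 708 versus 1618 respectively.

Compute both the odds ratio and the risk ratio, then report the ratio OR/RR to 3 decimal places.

From the description: a = 2403, b = 708, c = 937, d = 1618.
OR = (2403·1618)/(708·937) = 3888054/663396 = 5.86083
Risk in exposed = 2403/3111 = 0.77242; risk in unexposed = 937/2555 = 0.36673; RR = 2.10623
OR/RR = 5.86083 / 2.10623 = 2.78262
The outcome is not rare, so the OR lies further from 1 than the RR.

2.783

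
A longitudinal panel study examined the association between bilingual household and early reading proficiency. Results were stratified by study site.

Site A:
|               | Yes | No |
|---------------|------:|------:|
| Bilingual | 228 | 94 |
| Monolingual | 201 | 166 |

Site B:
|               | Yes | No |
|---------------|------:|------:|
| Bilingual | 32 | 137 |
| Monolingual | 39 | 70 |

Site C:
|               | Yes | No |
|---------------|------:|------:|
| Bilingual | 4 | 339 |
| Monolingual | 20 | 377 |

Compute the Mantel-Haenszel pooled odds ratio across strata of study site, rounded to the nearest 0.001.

OR_MH = Σ(aᵢdᵢ/nᵢ) / Σ(bᵢcᵢ/nᵢ), where nᵢ is the stratum total.
Stratum 1 (Site A): n = 689; a·d/n = 228·166/689 = 54.9318; b·c/n = 94·201/689 = 27.4224
Stratum 2 (Site B): n = 278; a·d/n = 32·70/278 = 8.0576; b·c/n = 137·39/278 = 19.2194
Stratum 3 (Site C): n = 740; a·d/n = 4·377/740 = 2.0378; b·c/n = 339·20/740 = 9.1622
OR_MH = (54.9318 + 8.0576 + 2.0378) / (27.4224 + 19.2194 + 9.1622) = 65.0272 / 55.8039 = 1.16528

1.165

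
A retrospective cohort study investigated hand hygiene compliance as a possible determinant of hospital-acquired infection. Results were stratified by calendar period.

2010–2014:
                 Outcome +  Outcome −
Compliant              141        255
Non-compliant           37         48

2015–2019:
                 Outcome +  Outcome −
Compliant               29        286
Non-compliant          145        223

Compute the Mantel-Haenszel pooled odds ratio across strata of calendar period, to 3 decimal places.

OR_MH = Σ(aᵢdᵢ/nᵢ) / Σ(bᵢcᵢ/nᵢ), where nᵢ is the stratum total.
Stratum 1 (2010–2014): n = 481; a·d/n = 141·48/481 = 14.0707; b·c/n = 255·37/481 = 19.6154
Stratum 2 (2015–2019): n = 683; a·d/n = 29·223/683 = 9.4685; b·c/n = 286·145/683 = 60.7174
OR_MH = (14.0707 + 9.4685) / (19.6154 + 60.7174) = 23.5392 / 80.3328 = 0.29302

0.293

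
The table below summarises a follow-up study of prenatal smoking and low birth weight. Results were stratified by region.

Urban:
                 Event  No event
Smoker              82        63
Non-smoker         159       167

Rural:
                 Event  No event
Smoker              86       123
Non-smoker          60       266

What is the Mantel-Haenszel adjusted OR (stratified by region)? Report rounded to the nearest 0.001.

2.049

OR_MH = Σ(aᵢdᵢ/nᵢ) / Σ(bᵢcᵢ/nᵢ), where nᵢ is the stratum total.
Stratum 1 (Urban): n = 471; a·d/n = 82·167/471 = 29.0743; b·c/n = 63·159/471 = 21.2675
Stratum 2 (Rural): n = 535; a·d/n = 86·266/535 = 42.7589; b·c/n = 123·60/535 = 13.7944
OR_MH = (29.0743 + 42.7589) / (21.2675 + 13.7944) = 71.8332 / 35.0619 = 2.04875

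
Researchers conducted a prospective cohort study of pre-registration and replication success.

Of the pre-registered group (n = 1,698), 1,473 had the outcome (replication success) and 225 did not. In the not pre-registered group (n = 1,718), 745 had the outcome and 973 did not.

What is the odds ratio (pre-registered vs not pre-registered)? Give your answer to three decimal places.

From the description: a = 1473, b = 225, c = 745, d = 973.
OR = (a·d)/(b·c) = (1473 × 973) / (225 × 745) = 1433229 / 167625 = 8.55021
The odds of replication success are about 8.55 times as high in the pre-registered group.

8.550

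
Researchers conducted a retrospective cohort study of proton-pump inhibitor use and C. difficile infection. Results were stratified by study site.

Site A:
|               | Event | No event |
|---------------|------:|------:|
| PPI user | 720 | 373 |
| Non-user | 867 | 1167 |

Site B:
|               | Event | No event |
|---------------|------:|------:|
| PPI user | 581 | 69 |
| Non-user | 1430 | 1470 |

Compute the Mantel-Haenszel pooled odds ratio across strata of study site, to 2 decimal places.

3.88

OR_MH = Σ(aᵢdᵢ/nᵢ) / Σ(bᵢcᵢ/nᵢ), where nᵢ is the stratum total.
Stratum 1 (Site A): n = 3127; a·d/n = 720·1167/3127 = 268.7048; b·c/n = 373·867/3127 = 103.4189
Stratum 2 (Site B): n = 3550; a·d/n = 581·1470/3550 = 240.5831; b·c/n = 69·1430/3550 = 27.7944
OR_MH = (268.7048 + 240.5831) / (103.4189 + 27.7944) = 509.2879 / 131.2133 = 3.88137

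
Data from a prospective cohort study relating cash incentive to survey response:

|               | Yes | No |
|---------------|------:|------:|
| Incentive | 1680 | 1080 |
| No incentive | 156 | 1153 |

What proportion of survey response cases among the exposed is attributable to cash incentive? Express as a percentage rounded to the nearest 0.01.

Cells: a = 1680, b = 1080, c = 156, d = 1153.
Risk in exposed = 1680/2760 = 0.60870; risk in unexposed = 156/1309 = 0.11917.
RR = 0.60870/0.11917 = 5.10758
AR% = (RR − 1)/RR × 100 = (5.10758 − 1)/5.10758 × 100 = 80.4213%

80.42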